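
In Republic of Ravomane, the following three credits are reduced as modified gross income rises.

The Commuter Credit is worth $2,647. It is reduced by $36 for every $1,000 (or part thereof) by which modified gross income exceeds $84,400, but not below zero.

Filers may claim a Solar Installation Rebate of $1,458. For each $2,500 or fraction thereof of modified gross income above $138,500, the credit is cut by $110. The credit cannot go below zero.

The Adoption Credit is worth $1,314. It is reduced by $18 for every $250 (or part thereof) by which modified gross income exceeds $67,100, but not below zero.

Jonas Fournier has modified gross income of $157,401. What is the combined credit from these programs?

Commuter Credit: income exceeds $84,400 by $73,001 → 74 increments × $36 = $2,664 ≥ base, so the credit is $0.
Solar Installation Rebate: income exceeds $138,500 by $18,901, which is 8 full-or-partial $2,500 increments; reduction = 8 × $110 = $880, leaving $578.
Adoption Credit: income exceeds $67,100 by $90,301 → 362 increments × $18 = $6,516 ≥ base, so the credit is $0.
Total: $0 + $578 + $0 = $578.

$578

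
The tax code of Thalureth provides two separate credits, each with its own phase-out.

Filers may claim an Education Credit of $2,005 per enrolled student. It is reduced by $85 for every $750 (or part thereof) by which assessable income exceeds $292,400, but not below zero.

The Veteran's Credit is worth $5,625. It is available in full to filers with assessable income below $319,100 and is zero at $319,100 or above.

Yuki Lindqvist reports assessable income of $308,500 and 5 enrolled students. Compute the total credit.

Education Credit: base = 5 × $2,005 = $10,025. income exceeds $292,400 by $16,100, which is 22 full-or-partial $750 increments; reduction = 22 × $85 = $1,870, leaving $8,155.
Veteran's Credit: $308,500 is below the $319,100 cutoff, so the full $5,625 applies.
Total: $8,155 + $5,625 = $13,780.

$13,780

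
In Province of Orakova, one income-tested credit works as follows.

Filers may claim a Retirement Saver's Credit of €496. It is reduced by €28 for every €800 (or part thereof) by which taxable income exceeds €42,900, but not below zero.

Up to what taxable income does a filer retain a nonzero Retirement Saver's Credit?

After 17 increments the reduction is 17 × €28 = €476, leaving €20; one more increment wipes it out. Increment 17 ends at excess 17 × €800 = €13,600, so the highest qualifying income is €42,900 + €13,600 = €56,500.

€56,500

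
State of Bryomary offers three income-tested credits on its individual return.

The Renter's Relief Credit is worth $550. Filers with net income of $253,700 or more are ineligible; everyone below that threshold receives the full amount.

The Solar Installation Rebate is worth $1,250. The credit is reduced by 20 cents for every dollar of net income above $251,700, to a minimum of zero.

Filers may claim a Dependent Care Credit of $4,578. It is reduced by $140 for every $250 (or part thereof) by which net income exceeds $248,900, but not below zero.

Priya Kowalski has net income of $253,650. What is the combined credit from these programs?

$3,328

Renter's Relief Credit: $253,650 is below the $253,700 cutoff, so the full $550 applies.
Solar Installation Rebate: 20% of the $1,950 excess over $251,700 is $390; credit = $1,250 − $390 = $860.
Dependent Care Credit: income exceeds $248,900 by $4,750, which is 19 full-or-partial $250 increments; reduction = 19 × $140 = $2,660, leaving $1,918.
Total: $550 + $860 + $1,918 = $3,328.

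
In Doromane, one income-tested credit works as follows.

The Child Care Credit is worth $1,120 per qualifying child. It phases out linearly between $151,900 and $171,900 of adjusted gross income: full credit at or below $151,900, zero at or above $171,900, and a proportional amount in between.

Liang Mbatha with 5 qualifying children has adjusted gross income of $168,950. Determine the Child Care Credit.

Child Care Credit: base = 5 × $1,120 = $5,600. $168,950 is $17,050 into a $20,000 phase-out range, leaving 2,950/20,000 of the credit: $5,600 × 2,950/20,000 = $826.

$826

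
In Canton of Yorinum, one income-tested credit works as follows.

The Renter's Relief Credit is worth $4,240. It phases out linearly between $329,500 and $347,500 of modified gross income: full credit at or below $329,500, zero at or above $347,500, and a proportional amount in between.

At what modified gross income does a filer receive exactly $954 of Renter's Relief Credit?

$954 is 954/4,240 of the full $4,240, so 3,286/4,240 of the $18,000 range has been used: income = $329,500 + $18,000 × 3,286/4,240 = $343,450.

$343,450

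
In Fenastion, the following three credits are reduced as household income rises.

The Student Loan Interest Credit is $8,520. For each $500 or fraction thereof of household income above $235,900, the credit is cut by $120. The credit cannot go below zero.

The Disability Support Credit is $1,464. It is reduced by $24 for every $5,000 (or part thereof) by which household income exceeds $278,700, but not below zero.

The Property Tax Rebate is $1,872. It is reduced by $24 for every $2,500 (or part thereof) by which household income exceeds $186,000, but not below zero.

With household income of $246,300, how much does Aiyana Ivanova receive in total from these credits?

$8,736

Student Loan Interest Credit: income exceeds $235,900 by $10,400, which is 21 full-or-partial $500 increments; reduction = 21 × $120 = $2,520, leaving $6,000.
Disability Support Credit: $246,300 is at or below the $278,700 threshold, so the full $1,464 applies.
Property Tax Rebate: income exceeds $186,000 by $60,300, which is 25 full-or-partial $2,500 increments; reduction = 25 × $24 = $600, leaving $1,272.
Total: $6,000 + $1,464 + $1,272 = $8,736.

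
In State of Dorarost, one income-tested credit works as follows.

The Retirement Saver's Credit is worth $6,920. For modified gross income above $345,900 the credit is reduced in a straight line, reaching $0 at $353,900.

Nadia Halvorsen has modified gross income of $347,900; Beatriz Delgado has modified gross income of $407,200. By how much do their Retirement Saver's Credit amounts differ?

Nadia ($347,900): Retirement Saver's Credit: $347,900 is $2,000 into a $8,000 phase-out range, leaving 6,000/8,000 of the credit: $6,920 × 6,000/8,000 = $5,190.
Beatriz ($407,200): Retirement Saver's Credit: $407,200 is at or above $353,900, so the credit is $0.
Difference: |$5,190 − $0| = $5,190.

$5,190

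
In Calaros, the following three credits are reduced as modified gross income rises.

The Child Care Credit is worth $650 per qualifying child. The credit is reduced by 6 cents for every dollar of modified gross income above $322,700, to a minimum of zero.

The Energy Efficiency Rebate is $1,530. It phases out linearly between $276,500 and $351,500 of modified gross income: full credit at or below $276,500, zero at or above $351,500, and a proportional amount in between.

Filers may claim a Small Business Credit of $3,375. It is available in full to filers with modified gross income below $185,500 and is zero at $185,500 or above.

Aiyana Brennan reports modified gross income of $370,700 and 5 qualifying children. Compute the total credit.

Child Care Credit: base = 5 × $650 = $3,250. 6% of the $48,000 excess over $322,700 is $2,880; credit = $3,250 − $2,880 = $370.
Energy Efficiency Rebate: $370,700 is at or above $351,500, so the credit is $0.
Small Business Credit: $370,700 meets or exceeds the $185,500 cutoff, so the credit is $0.
Total: $370 + $0 + $0 = $370.

$370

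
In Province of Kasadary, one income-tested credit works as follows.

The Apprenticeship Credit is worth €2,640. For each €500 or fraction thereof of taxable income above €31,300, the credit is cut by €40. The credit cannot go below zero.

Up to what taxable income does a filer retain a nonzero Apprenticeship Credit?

€63,800

After 65 increments the reduction is 65 × €40 = €2,600, leaving €40; one more increment wipes it out. Increment 65 ends at excess 65 × €500 = €32,500, so the highest qualifying income is €31,300 + €32,500 = €63,800.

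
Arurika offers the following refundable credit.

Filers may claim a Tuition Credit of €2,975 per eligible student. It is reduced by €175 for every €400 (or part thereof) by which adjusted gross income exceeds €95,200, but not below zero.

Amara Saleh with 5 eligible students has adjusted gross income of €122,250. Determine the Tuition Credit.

Tuition Credit: base = 5 × €2,975 = €14,875. income exceeds €95,200 by €27,050, which is 68 full-or-partial €400 increments; reduction = 68 × €175 = €11,900, leaving €2,975.

€2,975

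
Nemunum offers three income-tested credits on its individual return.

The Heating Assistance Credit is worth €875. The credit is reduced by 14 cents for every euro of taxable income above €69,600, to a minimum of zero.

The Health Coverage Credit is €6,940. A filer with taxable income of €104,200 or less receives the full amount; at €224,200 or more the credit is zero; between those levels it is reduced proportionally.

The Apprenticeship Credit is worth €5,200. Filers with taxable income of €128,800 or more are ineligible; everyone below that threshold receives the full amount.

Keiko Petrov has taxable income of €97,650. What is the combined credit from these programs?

€12,140

Heating Assistance Credit: 14% of the €28,050 excess over €69,600 is €3,927 ≥ base, so the credit is €0.
Health Coverage Credit: €97,650 is at or below the €104,200 threshold, so the full €6,940 applies.
Apprenticeship Credit: €97,650 is below the €128,800 cutoff, so the full €5,200 applies.
Total: €0 + €6,940 + €5,200 = €12,140.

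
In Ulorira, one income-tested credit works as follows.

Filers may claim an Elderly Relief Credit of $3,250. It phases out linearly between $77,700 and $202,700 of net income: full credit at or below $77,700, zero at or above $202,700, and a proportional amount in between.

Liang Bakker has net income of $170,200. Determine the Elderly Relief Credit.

Elderly Relief Credit: $170,200 is $92,500 into a $125,000 phase-out range, leaving 32,500/125,000 of the credit: $3,250 × 32,500/125,000 = $845.

$845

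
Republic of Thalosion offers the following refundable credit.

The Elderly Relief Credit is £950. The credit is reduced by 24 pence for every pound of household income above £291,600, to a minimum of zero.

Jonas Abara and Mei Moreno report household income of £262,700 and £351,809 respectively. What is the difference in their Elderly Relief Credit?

£950

Jonas (£262,700): Elderly Relief Credit: £262,700 is at or below the £291,600 threshold, so the full £950 applies.
Mei (£351,809): Elderly Relief Credit: 24% of the £60,209 excess over £291,600 is £14,450.16 ≥ base, so the credit is £0.
Difference: |£950 − £0| = £950.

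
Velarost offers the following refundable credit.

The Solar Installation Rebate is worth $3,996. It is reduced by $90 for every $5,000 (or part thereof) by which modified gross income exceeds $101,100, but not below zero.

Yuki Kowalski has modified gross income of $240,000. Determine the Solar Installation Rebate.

Solar Installation Rebate: income exceeds $101,100 by $138,900, which is 28 full-or-partial $5,000 increments; reduction = 28 × $90 = $2,520, leaving $1,476.

$1,476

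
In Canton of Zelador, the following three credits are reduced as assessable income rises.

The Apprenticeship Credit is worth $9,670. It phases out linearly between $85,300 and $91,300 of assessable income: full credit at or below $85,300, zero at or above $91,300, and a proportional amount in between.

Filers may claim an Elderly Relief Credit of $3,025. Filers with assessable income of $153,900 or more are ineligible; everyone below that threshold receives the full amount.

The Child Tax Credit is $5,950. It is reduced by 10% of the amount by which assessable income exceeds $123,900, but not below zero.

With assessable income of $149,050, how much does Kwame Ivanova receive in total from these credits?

$6,460

Apprenticeship Credit: $149,050 is at or above $91,300, so the credit is $0.
Elderly Relief Credit: $149,050 is below the $153,900 cutoff, so the full $3,025 applies.
Child Tax Credit: 10% of the $25,150 excess over $123,900 is $2,515; credit = $5,950 − $2,515 = $3,435.
Total: $0 + $3,025 + $3,435 = $6,460.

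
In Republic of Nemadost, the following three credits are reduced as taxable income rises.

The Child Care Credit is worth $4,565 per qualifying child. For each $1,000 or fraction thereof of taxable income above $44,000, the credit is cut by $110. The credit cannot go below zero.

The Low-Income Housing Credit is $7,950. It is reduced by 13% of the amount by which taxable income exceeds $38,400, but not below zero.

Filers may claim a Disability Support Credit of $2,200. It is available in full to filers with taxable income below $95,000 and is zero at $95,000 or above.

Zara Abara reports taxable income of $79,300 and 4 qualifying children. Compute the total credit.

$19,133

Child Care Credit: base = 4 × $4,565 = $18,260. income exceeds $44,000 by $35,300, which is 36 full-or-partial $1,000 increments; reduction = 36 × $110 = $3,960, leaving $14,300.
Low-Income Housing Credit: 13% of the $40,900 excess over $38,400 is $5,317; credit = $7,950 − $5,317 = $2,633.
Disability Support Credit: $79,300 is below the $95,000 cutoff, so the full $2,200 applies.
Total: $14,300 + $2,633 + $2,200 = $19,133.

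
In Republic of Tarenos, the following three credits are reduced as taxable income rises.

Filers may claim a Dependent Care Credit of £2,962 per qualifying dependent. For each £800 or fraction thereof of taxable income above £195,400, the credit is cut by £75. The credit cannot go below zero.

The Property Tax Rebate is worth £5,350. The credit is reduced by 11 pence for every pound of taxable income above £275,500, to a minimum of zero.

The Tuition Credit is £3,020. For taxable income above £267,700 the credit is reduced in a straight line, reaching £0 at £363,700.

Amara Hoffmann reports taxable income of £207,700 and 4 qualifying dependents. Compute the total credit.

Dependent Care Credit: base = 4 × £2,962 = £11,848. income exceeds £195,400 by £12,300, which is 16 full-or-partial £800 increments; reduction = 16 × £75 = £1,200, leaving £10,648.
Property Tax Rebate: £207,700 is at or below the £275,500 threshold, so the full £5,350 applies.
Tuition Credit: £207,700 is at or below the £267,700 threshold, so the full £3,020 applies.
Total: £10,648 + £5,350 + £3,020 = £19,018.

£19,018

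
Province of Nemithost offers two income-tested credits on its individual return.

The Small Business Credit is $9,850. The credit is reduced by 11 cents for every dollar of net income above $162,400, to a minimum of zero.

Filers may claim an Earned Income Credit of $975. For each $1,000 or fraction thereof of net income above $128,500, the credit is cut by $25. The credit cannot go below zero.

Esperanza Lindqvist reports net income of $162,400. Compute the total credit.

Small Business Credit: $162,400 is at or below the $162,400 threshold, so the full $9,850 applies.
Earned Income Credit: income exceeds $128,500 by $33,900, which is 34 full-or-partial $1,000 increments; reduction = 34 × $25 = $850, leaving $125.
Total: $9,850 + $125 = $9,975.

$9,975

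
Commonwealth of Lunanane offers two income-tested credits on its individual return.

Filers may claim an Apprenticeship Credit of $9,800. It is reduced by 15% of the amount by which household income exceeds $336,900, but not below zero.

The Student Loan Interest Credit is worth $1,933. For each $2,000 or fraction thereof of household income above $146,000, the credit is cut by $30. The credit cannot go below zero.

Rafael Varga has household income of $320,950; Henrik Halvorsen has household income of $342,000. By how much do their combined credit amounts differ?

Rafael ($320,950): Apprenticeship Credit: $320,950 is at or below the $336,900 threshold, so the full $9,800 applies. Student Loan Interest Credit: income exceeds $146,000 by $174,950 → 88 increments × $30 = $2,640 ≥ base, so the credit is $0. total $9,800 + $0 = $9,800
Henrik ($342,000): Apprenticeship Credit: 15% of the $5,100 excess over $336,900 is $765; credit = $9,800 − $765 = $9,035. Student Loan Interest Credit: income exceeds $146,000 by $196,000 → 98 increments × $30 = $2,940 ≥ base, so the credit is $0. total $9,035 + $0 = $9,035
Difference: |$9,800 − $9,035| = $765.

$765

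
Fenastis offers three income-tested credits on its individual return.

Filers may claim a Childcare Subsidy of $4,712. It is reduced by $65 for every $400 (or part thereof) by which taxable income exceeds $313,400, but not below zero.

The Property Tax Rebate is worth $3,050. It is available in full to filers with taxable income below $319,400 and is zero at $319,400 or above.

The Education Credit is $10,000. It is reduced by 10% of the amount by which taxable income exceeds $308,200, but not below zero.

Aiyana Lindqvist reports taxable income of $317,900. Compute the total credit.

$16,012

Childcare Subsidy: income exceeds $313,400 by $4,500, which is 12 full-or-partial $400 increments; reduction = 12 × $65 = $780, leaving $3,932.
Property Tax Rebate: $317,900 is below the $319,400 cutoff, so the full $3,050 applies.
Education Credit: 10% of the $9,700 excess over $308,200 is $970; credit = $10,000 − $970 = $9,030.
Total: $3,932 + $3,050 + $9,030 = $16,012.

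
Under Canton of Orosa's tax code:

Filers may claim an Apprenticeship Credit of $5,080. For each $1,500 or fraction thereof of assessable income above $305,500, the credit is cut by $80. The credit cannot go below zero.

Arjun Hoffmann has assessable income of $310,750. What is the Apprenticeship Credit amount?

$4,760

Apprenticeship Credit: income exceeds $305,500 by $5,250, which is 4 full-or-partial $1,500 increments; reduction = 4 × $80 = $320, leaving $4,760.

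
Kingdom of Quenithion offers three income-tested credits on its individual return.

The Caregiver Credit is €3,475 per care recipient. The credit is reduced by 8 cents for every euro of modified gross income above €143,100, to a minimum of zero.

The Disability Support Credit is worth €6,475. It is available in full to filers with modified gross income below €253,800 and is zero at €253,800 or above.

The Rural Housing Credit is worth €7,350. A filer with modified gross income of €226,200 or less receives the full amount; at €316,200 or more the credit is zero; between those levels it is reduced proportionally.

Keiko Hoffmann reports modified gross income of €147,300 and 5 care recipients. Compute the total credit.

€30,864

Caregiver Credit: base = 5 × €3,475 = €17,375. 8% of the €4,200 excess over €143,100 is €336; credit = €17,375 − €336 = €17,039.
Disability Support Credit: €147,300 is below the €253,800 cutoff, so the full €6,475 applies.
Rural Housing Credit: €147,300 is at or below the €226,200 threshold, so the full €7,350 applies.
Total: €17,039 + €6,475 + €7,350 = €30,864.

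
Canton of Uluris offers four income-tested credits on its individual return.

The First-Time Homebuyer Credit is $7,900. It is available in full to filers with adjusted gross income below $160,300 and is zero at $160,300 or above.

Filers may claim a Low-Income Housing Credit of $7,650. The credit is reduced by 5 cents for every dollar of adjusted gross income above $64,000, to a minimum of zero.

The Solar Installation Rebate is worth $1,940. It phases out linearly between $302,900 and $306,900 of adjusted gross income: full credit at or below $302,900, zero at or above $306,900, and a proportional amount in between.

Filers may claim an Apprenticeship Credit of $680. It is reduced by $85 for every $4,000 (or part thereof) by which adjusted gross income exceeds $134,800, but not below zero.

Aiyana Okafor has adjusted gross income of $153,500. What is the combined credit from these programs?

First-Time Homebuyer Credit: $153,500 is below the $160,300 cutoff, so the full $7,900 applies.
Low-Income Housing Credit: 5% of the $89,500 excess over $64,000 is $4,475; credit = $7,650 − $4,475 = $3,175.
Solar Installation Rebate: $153,500 is at or below the $302,900 threshold, so the full $1,940 applies.
Apprenticeship Credit: income exceeds $134,800 by $18,700, which is 5 full-or-partial $4,000 increments; reduction = 5 × $85 = $425, leaving $255.
Total: $7,900 + $3,175 + $1,940 + $255 = $13,270.

$13,270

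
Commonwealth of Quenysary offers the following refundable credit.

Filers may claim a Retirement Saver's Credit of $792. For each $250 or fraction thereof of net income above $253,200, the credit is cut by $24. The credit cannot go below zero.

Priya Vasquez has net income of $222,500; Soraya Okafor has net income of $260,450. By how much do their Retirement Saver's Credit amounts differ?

Priya ($222,500): Retirement Saver's Credit: $222,500 is at or below the $253,200 threshold, so the full $792 applies.
Soraya ($260,450): Retirement Saver's Credit: income exceeds $253,200 by $7,250, which is 29 full-or-partial $250 increments; reduction = 29 × $24 = $696, leaving $96.
Difference: |$792 − $96| = $696.

$696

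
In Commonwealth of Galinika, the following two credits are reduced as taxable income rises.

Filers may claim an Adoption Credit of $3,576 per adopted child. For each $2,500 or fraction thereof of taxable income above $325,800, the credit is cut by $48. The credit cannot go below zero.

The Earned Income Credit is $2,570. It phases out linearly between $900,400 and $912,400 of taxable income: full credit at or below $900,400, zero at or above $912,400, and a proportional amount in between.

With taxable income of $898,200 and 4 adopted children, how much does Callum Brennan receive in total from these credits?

$5,882

Adoption Credit: base = 4 × $3,576 = $14,304. income exceeds $325,800 by $572,400, which is 229 full-or-partial $2,500 increments; reduction = 229 × $48 = $10,992, leaving $3,312.
Earned Income Credit: $898,200 is at or below the $900,400 threshold, so the full $2,570 applies.
Total: $3,312 + $2,570 = $5,882.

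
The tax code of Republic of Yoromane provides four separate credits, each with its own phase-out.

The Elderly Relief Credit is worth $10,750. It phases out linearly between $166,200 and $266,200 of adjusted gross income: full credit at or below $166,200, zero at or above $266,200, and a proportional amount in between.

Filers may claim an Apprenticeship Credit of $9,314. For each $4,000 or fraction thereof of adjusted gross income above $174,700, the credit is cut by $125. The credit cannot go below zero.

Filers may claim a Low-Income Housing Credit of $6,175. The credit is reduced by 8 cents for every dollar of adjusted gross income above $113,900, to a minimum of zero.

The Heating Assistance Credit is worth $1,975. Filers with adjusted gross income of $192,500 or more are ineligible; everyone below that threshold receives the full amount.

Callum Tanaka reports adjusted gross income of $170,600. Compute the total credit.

$23,205

Elderly Relief Credit: $170,600 is $4,400 into a $100,000 phase-out range, leaving 95,600/100,000 of the credit: $10,750 × 95,600/100,000 = $10,277.
Apprenticeship Credit: $170,600 is at or below the $174,700 threshold, so the full $9,314 applies.
Low-Income Housing Credit: 8% of the $56,700 excess over $113,900 is $4,536; credit = $6,175 − $4,536 = $1,639.
Heating Assistance Credit: $170,600 is below the $192,500 cutoff, so the full $1,975 applies.
Total: $10,277 + $9,314 + $1,639 + $1,975 = $23,205.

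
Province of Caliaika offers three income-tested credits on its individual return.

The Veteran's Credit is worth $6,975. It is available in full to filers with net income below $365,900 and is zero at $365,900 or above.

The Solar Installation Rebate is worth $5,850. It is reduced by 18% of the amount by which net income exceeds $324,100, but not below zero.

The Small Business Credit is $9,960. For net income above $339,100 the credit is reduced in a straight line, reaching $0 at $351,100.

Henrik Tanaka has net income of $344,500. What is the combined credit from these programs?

Veteran's Credit: $344,500 is below the $365,900 cutoff, so the full $6,975 applies.
Solar Installation Rebate: 18% of the $20,400 excess over $324,100 is $3,672; credit = $5,850 − $3,672 = $2,178.
Small Business Credit: $344,500 is $5,400 into a $12,000 phase-out range, leaving 6,600/12,000 of the credit: $9,960 × 6,600/12,000 = $5,478.
Total: $6,975 + $2,178 + $5,478 = $14,631.

$14,631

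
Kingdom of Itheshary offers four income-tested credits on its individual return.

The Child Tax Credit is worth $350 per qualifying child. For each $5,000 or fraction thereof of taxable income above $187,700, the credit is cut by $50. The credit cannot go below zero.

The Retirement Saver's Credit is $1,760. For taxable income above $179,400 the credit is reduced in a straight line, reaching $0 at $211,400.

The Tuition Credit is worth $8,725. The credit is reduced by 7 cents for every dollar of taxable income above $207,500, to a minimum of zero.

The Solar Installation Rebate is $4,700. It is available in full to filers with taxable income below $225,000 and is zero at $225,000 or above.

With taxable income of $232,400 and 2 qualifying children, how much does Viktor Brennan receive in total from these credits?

Child Tax Credit: base = 2 × $350 = $700. income exceeds $187,700 by $44,700, which is 9 full-or-partial $5,000 increments; reduction = 9 × $50 = $450, leaving $250.
Retirement Saver's Credit: $232,400 is at or above $211,400, so the credit is $0.
Tuition Credit: 7% of the $24,900 excess over $207,500 is $1,743; credit = $8,725 − $1,743 = $6,982.
Solar Installation Rebate: $232,400 meets or exceeds the $225,000 cutoff, so the credit is $0.
Total: $250 + $0 + $6,982 + $0 = $7,232.

$7,232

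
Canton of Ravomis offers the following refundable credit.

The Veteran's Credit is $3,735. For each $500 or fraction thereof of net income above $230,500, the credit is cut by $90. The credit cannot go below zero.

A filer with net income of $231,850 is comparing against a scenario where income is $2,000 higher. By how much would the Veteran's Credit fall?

At $231,850 — income exceeds $230,500 by $1,350, which is 3 full-or-partial $500 increments; reduction = 3 × $90 = $270, leaving $3,465.
At $233,850 — income exceeds $230,500 by $3,350, which is 7 full-or-partial $500 increments; reduction = 7 × $90 = $630, leaving $3,105.
Lost: $3,465 − $3,105 = $360.

$360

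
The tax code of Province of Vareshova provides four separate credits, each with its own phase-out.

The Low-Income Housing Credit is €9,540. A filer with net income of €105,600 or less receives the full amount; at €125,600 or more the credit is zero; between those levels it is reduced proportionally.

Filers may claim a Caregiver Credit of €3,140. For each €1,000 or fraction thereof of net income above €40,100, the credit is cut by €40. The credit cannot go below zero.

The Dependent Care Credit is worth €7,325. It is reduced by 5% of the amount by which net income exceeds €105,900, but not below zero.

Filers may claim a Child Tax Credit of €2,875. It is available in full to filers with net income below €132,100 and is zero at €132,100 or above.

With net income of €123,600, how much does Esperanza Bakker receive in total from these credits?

€10,269

Low-Income Housing Credit: €123,600 is €18,000 into a €20,000 phase-out range, leaving 2,000/20,000 of the credit: €9,540 × 2,000/20,000 = €954.
Caregiver Credit: income exceeds €40,100 by €83,500 → 84 increments × €40 = €3,360 ≥ base, so the credit is €0.
Dependent Care Credit: 5% of the €17,700 excess over €105,900 is €885; credit = €7,325 − €885 = €6,440.
Child Tax Credit: €123,600 is below the €132,100 cutoff, so the full €2,875 applies.
Total: €954 + €0 + €6,440 + €2,875 = €10,269.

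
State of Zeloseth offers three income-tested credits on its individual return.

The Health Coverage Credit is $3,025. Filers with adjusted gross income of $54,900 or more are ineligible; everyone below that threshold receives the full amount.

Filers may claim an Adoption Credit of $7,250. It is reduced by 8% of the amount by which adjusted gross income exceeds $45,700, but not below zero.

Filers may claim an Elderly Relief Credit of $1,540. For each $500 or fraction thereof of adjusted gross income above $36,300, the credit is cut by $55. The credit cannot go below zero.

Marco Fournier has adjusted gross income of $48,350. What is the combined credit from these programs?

$10,228

Health Coverage Credit: $48,350 is below the $54,900 cutoff, so the full $3,025 applies.
Adoption Credit: 8% of the $2,650 excess over $45,700 is $212; credit = $7,250 − $212 = $7,038.
Elderly Relief Credit: income exceeds $36,300 by $12,050, which is 25 full-or-partial $500 increments; reduction = 25 × $55 = $1,375, leaving $165.
Total: $3,025 + $7,038 + $165 = $10,228.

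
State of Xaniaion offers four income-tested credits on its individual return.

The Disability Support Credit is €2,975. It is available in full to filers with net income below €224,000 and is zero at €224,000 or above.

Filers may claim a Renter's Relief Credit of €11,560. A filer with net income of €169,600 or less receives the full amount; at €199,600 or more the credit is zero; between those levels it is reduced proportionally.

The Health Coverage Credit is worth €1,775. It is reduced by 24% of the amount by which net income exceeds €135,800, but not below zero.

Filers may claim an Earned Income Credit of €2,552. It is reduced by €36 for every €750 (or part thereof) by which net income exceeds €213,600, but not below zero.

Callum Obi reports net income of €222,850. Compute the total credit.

Disability Support Credit: €222,850 is below the €224,000 cutoff, so the full €2,975 applies.
Renter's Relief Credit: €222,850 is at or above €199,600, so the credit is €0.
Health Coverage Credit: 24% of the €87,050 excess over €135,800 is €20,892 ≥ base, so the credit is €0.
Earned Income Credit: income exceeds €213,600 by €9,250, which is 13 full-or-partial €750 increments; reduction = 13 × €36 = €468, leaving €2,084.
Total: €2,975 + €0 + €0 + €2,084 = €5,059.

€5,059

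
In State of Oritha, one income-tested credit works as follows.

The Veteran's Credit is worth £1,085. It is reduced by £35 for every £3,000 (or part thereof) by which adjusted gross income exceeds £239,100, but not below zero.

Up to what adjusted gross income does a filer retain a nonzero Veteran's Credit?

After 30 increments the reduction is 30 × £35 = £1,050, leaving £35; one more increment wipes it out. Increment 30 ends at excess 30 × £3,000 = £90,000, so the highest qualifying income is £239,100 + £90,000 = £329,100.

£329,100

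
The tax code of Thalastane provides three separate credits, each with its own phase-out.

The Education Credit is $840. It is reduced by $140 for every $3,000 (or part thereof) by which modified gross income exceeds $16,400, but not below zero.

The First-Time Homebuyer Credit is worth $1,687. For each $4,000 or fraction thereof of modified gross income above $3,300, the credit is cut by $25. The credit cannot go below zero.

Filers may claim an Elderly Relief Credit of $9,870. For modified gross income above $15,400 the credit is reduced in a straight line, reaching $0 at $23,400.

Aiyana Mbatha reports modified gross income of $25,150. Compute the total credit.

Education Credit: income exceeds $16,400 by $8,750, which is 3 full-or-partial $3,000 increments; reduction = 3 × $140 = $420, leaving $420.
First-Time Homebuyer Credit: income exceeds $3,300 by $21,850, which is 6 full-or-partial $4,000 increments; reduction = 6 × $25 = $150, leaving $1,537.
Elderly Relief Credit: $25,150 is at or above $23,400, so the credit is $0.
Total: $420 + $1,537 + $0 = $1,957.

$1,957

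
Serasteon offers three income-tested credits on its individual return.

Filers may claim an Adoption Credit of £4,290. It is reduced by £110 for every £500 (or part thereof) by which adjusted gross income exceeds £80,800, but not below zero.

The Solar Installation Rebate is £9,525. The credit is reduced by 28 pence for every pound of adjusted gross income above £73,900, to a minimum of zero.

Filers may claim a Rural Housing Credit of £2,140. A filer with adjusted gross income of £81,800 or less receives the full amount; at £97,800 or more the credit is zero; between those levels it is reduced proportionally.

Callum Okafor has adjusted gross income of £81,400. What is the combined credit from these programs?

Adoption Credit: income exceeds £80,800 by £600, which is 2 full-or-partial £500 increments; reduction = 2 × £110 = £220, leaving £4,070.
Solar Installation Rebate: 28% of the £7,500 excess over £73,900 is £2,100; credit = £9,525 − £2,100 = £7,425.
Rural Housing Credit: £81,400 is at or below the £81,800 threshold, so the full £2,140 applies.
Total: £4,070 + £7,425 + £2,140 = £13,635.

£13,635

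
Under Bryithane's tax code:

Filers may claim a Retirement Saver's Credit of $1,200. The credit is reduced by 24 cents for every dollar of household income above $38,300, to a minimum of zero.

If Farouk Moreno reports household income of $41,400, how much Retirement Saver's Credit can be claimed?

$456

Retirement Saver's Credit: 24% of the $3,100 excess over $38,300 is $744; credit = $1,200 − $744 = $456.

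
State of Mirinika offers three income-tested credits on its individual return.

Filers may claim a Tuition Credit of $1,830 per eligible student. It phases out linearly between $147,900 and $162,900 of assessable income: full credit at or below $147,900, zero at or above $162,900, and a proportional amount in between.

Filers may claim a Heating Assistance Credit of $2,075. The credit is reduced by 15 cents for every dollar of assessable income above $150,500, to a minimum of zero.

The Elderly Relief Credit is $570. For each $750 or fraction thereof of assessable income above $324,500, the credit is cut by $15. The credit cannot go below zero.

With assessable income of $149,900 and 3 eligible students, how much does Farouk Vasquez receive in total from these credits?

$7,403

Tuition Credit: base = 3 × $1,830 = $5,490. $149,900 is $2,000 into a $15,000 phase-out range, leaving 13,000/15,000 of the credit: $5,490 × 13,000/15,000 = $4,758.
Heating Assistance Credit: $149,900 is at or below the $150,500 threshold, so the full $2,075 applies.
Elderly Relief Credit: $149,900 is at or below the $324,500 threshold, so the full $570 applies.
Total: $4,758 + $2,075 + $570 = $7,403.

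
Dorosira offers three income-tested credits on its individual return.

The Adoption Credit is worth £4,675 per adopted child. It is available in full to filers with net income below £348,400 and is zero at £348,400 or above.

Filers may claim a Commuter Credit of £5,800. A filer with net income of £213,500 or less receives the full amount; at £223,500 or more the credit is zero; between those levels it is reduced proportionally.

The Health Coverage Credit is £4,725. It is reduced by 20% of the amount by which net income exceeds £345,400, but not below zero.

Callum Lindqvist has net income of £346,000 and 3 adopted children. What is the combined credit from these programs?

Adoption Credit: base = 3 × £4,675 = £14,025. £346,000 is below the £348,400 cutoff, so the full £14,025 applies.
Commuter Credit: £346,000 is at or above £223,500, so the credit is £0.
Health Coverage Credit: 20% of the £600 excess over £345,400 is £120; credit = £4,725 − £120 = £4,605.
Total: £14,025 + £0 + £4,605 = £18,630.

£18,630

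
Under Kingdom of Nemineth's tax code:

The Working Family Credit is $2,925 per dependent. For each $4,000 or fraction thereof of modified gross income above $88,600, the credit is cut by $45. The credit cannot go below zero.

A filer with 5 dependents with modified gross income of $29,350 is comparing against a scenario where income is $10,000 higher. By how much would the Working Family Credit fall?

$0

At $29,350 — base = 5 × $2,925 = $14,625. $29,350 is at or below the $88,600 threshold, so the full $14,625 applies.
At $39,350 — base = 5 × $2,925 = $14,625. $39,350 is at or below the $88,600 threshold, so the full $14,625 applies.
Lost: $14,625 − $14,625 = $0.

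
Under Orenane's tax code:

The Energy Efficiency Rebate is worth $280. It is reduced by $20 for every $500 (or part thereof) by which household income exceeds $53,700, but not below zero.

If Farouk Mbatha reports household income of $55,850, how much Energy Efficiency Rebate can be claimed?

Energy Efficiency Rebate: income exceeds $53,700 by $2,150, which is 5 full-or-partial $500 increments; reduction = 5 × $20 = $100, leaving $180.

$180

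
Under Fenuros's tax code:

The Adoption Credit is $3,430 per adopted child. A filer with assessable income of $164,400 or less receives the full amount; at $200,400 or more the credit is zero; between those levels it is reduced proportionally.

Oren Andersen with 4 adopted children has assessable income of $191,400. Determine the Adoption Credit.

Adoption Credit: base = 4 × $3,430 = $13,720. $191,400 is $27,000 into a $36,000 phase-out range, leaving 9,000/36,000 of the credit: $13,720 × 9,000/36,000 = $3,430.

$3,430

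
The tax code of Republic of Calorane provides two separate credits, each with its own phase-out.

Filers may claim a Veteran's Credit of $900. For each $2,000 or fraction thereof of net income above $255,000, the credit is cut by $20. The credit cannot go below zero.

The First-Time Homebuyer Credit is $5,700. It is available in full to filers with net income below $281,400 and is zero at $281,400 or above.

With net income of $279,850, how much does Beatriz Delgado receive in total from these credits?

$6,340

Veteran's Credit: income exceeds $255,000 by $24,850, which is 13 full-or-partial $2,000 increments; reduction = 13 × $20 = $260, leaving $640.
First-Time Homebuyer Credit: $279,850 is below the $281,400 cutoff, so the full $5,700 applies.
Total: $640 + $5,700 = $6,340.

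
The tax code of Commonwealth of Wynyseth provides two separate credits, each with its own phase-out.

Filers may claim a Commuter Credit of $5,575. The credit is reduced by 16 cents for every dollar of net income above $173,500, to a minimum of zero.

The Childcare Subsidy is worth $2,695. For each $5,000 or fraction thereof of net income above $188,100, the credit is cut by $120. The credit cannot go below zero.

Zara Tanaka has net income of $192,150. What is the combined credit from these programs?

$5,166

Commuter Credit: 16% of the $18,650 excess over $173,500 is $2,984; credit = $5,575 − $2,984 = $2,591.
Childcare Subsidy: income exceeds $188,100 by $4,050, which is 1 full-or-partial $5,000 increment; reduction = 1 × $120 = $120, leaving $2,575.
Total: $2,591 + $2,575 = $5,166.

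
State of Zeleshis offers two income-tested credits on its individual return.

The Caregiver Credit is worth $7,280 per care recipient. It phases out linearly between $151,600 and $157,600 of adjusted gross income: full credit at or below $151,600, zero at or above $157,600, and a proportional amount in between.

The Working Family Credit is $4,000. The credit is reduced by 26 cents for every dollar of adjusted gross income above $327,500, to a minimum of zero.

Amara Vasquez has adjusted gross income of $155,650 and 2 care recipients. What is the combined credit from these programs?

$8,732

Caregiver Credit: base = 2 × $7,280 = $14,560. $155,650 is $4,050 into a $6,000 phase-out range, leaving 1,950/6,000 of the credit: $14,560 × 1,950/6,000 = $4,732.
Working Family Credit: $155,650 is at or below the $327,500 threshold, so the full $4,000 applies.
Total: $4,732 + $4,000 = $8,732.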